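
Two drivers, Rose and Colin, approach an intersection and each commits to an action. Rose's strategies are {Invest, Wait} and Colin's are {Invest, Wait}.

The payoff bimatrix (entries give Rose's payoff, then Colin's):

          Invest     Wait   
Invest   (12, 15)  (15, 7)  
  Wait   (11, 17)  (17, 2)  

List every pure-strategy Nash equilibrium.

(Invest, Invest): Rose gets 12 ≥ 11 from Wait, and Colin gets 15 ≥ 7 from Wait — Nash equilibrium.
(Invest, Wait): Rose prefers Wait (17 > 15); Colin prefers Invest (15 > 7) — not an equilibrium.
(Wait, Invest): Rose prefers Invest (12 > 11) — not an equilibrium.
(Wait, Wait): Colin prefers Invest (17 > 2) — not an equilibrium.

(Invest, Invest)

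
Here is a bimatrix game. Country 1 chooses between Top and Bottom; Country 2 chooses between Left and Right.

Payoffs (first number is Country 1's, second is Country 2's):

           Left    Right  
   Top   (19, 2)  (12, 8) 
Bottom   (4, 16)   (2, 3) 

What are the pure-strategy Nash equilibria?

(Top, Left): Country 2 prefers Right (8 > 2) — not an equilibrium.
(Top, Right): Country 1 gets 12 ≥ 2 from Bottom, and Country 2 gets 8 ≥ 2 from Left — Nash equilibrium.
(Bottom, Left): Country 1 prefers Top (19 > 4) — not an equilibrium.
(Bottom, Right): Country 1 prefers Top (12 > 2); Country 2 prefers Left (16 > 3) — not an equilibrium.

(Top, Right)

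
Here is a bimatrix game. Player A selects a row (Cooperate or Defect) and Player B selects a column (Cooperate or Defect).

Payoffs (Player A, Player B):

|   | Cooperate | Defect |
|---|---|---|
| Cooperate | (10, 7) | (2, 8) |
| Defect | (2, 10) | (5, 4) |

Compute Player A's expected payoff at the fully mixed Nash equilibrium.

First find y, the probability Player B plays Cooperate, from Player A's indifference between Cooperate and Defect: 10y + 2(1−y) = 2y + 5(1−y), giving y = 3/11.
Since Player A is indifferent in equilibrium, Player A's expected payoff equals the payoff from either row against (3/11, 8/11). Using Cooperate: 10(3/11) + 2(8/11) = 46/11.

46/11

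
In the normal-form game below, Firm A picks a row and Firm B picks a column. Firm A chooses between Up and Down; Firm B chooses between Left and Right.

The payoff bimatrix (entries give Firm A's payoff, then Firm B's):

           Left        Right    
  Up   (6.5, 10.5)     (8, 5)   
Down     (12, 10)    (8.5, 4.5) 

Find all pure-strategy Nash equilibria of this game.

(Up, Left): Firm A prefers Down (12 > 6.5) — not an equilibrium.
(Up, Right): Firm A prefers Down (8.5 > 8); Firm B prefers Left (10.5 > 5) — not an equilibrium.
(Down, Left): Firm A gets 12 ≥ 6.5 from Up, and Firm B gets 10 ≥ 4.5 from Right — Nash equilibrium.
(Down, Right): Firm B prefers Left (10 > 4.5) — not an equilibrium.

(Down, Left)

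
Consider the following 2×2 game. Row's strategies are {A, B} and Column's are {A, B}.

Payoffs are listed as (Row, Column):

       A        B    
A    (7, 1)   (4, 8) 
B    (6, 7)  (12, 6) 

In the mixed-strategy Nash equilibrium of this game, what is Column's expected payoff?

First find p, the probability Row plays A, from Column's indifference between A and B: p + 7(1−p) = 8p + 6(1−p), giving p = 1/8.
Since Column is indifferent in equilibrium, Column's expected payoff equals the payoff from either column against (1/8, 7/8). Using A: (1/8) + 7(7/8) = 25/4.

25/4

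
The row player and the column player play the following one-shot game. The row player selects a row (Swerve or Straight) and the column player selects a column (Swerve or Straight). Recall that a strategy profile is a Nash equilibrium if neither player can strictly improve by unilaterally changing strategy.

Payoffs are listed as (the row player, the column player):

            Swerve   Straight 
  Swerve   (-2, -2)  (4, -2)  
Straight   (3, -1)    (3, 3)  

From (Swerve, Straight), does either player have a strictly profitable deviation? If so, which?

The row player at (Swerve, Straight) earns 4; deviating to Straight yields 3 — not better.
The column player earns -2; deviating to Swerve yields -2 — not better.
Neither player can strictly improve; the profile is a Nash equilibrium.

Neither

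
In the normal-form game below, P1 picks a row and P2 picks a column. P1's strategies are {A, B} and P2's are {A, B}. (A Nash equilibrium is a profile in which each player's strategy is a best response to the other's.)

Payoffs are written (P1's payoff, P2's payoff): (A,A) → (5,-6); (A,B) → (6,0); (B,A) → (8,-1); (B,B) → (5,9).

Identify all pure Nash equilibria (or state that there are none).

(A, A): P1 prefers B (8 > 5); P2 prefers B (0 > -6) — not an equilibrium.
(A, B): P1 gets 6 ≥ 5 from B, and P2 gets 0 ≥ -6 from A — Nash equilibrium.
(B, A): P2 prefers B (9 > -1) — not an equilibrium.
(B, B): P1 prefers A (6 > 5) — not an equilibrium.

(A, B)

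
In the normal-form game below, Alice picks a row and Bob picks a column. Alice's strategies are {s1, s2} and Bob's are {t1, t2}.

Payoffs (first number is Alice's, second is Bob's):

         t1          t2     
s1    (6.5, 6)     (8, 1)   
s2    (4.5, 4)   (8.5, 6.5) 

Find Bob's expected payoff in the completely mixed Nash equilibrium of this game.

First find p, the probability Alice plays s1, from Bob's indifference between t1 and t2: 6p + 4(1−p) = p + 6.5(1−p), giving p = 1/3.
Since Bob is indifferent in equilibrium, Bob's expected payoff equals the payoff from either column against (1/3, 2/3). Using t1: 6(1/3) + 4(2/3) = 14/3.

14/3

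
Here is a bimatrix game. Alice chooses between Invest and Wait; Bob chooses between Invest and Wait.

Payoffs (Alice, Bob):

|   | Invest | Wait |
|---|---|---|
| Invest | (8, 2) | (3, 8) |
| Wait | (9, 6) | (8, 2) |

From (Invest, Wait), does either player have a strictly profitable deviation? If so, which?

Alice

Alice at (Invest, Wait) earns 3; deviating to Wait yields 8 — a strict improvement.
Bob earns 8; deviating to Invest yields 2 — not better.
Only Alice has a strictly profitable deviation.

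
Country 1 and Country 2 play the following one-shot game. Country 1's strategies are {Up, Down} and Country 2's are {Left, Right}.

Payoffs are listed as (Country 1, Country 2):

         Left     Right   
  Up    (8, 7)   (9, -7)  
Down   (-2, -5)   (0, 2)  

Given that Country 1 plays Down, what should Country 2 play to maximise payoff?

Against Down, Country 2 earns -5 from Left and 2 from Right.
So Right is the best response.

Right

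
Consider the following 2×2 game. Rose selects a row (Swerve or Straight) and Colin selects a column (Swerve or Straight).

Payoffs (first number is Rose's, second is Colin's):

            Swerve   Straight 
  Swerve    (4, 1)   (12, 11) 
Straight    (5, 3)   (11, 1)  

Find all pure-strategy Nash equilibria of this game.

(Swerve, Straight) and (Straight, Swerve)

(Swerve, Swerve): Rose prefers Straight (5 > 4); Colin prefers Straight (11 > 1) — not an equilibrium.
(Swerve, Straight): Rose gets 12 ≥ 11 from Straight, and Colin gets 11 ≥ 1 from Swerve — Nash equilibrium.
(Straight, Swerve): Rose gets 5 ≥ 4 from Swerve, and Colin gets 3 ≥ 1 from Straight — Nash equilibrium.
(Straight, Straight): Rose prefers Swerve (12 > 11); Colin prefers Swerve (3 > 1) — not an equilibrium.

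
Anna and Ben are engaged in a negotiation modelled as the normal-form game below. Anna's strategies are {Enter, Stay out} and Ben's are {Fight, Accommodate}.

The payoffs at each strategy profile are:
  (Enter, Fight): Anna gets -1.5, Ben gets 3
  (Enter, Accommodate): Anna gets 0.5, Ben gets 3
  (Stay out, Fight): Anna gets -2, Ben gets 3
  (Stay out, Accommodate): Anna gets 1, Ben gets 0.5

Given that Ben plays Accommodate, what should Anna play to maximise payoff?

Against Accommodate, Anna earns 0.5 from Enter and 1 from Stay out.
So Stay out is the best response.

Stay out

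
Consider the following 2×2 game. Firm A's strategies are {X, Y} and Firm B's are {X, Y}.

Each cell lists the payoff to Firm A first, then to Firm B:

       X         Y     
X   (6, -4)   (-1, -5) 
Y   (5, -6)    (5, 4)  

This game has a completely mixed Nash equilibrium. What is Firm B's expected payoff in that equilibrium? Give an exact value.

First find p, the probability Firm A plays X, from Firm B's indifference between X and Y: −4p − 6(1−p) = −5p + 4(1−p), giving p = 10/11.
Since Firm B is indifferent in equilibrium, Firm B's expected payoff equals the payoff from either column against (10/11, 1/11). Using X: −4(10/11) − 6(1/11) = -46/11.

-46/11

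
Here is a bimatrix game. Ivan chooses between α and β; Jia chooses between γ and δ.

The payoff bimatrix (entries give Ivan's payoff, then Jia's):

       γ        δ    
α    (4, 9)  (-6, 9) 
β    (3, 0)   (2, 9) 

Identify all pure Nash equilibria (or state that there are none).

(α, γ): Ivan gets 4 ≥ 3 from β, and Jia gets 9 ≥ 9 from δ — Nash equilibrium.
(α, δ): Ivan prefers β (2 > -6) — not an equilibrium.
(β, γ): Ivan prefers α (4 > 3); Jia prefers δ (9 > 0) — not an equilibrium.
(β, δ): Ivan gets 2 ≥ -6 from α, and Jia gets 9 ≥ 0 from γ — Nash equilibrium.

(α, γ) and (β, δ)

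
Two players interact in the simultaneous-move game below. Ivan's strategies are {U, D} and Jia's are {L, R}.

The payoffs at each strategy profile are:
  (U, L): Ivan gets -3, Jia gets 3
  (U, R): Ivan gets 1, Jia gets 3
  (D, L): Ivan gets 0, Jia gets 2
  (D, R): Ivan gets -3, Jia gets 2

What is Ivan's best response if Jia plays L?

D

Against L, Ivan earns -3 from U and 0 from D.
So D is the best response.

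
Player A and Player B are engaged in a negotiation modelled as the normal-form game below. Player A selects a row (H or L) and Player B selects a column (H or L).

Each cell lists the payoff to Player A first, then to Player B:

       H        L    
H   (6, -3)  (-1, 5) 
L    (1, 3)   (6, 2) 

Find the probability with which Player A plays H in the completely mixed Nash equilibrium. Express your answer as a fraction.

Let x be the probability that Player A plays H. In a completely mixed equilibrium, Player B must be indifferent between H and L.
Player B's expected payoff from H is −3x + 3(1−x); from L it is 5x + 2(1−x).
Setting these equal: −6x + 3 = 3x + 2, so x = 1/9.

1/9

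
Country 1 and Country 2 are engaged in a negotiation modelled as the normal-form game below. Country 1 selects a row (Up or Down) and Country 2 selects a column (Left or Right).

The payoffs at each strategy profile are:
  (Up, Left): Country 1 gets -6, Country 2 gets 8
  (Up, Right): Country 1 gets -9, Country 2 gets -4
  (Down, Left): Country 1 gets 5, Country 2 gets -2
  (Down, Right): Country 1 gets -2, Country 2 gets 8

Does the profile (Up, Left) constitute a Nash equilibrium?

At (Up, Left), Country 1 earns -6; switching to Down would give 5, so Country 1 would deviate.
Country 2 earns 8; switching to Right would give -4, so Country 2 has no profitable deviation.
Since at least one player can profitably deviate, this is not a Nash equilibrium.

No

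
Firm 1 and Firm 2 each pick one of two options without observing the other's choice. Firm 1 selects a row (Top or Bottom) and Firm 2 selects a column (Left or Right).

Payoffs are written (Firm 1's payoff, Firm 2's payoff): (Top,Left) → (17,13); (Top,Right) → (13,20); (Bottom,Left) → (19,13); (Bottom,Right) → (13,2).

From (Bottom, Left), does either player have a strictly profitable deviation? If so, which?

Neither

Firm 1 at (Bottom, Left) earns 19; deviating to Top yields 17 — not better.
Firm 2 earns 13; deviating to Right yields 2 — not better.
Neither player can strictly improve; the profile is a Nash equilibrium.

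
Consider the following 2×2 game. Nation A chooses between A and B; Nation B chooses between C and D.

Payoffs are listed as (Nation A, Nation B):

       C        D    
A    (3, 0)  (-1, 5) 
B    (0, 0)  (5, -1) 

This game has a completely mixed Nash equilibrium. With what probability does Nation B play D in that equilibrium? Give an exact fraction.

Let c be the probability that Nation B plays C. In a completely mixed equilibrium, Nation A must be indifferent between A and B.
Nation A's expected payoff from A is 3c − (1−c); from B it is 5(1−c).
Setting these equal: 4c − 1 = −5c + 5, so c = 2/3.
Therefore Nation B plays D with probability 1 − 2/3 = 1/3.

1/3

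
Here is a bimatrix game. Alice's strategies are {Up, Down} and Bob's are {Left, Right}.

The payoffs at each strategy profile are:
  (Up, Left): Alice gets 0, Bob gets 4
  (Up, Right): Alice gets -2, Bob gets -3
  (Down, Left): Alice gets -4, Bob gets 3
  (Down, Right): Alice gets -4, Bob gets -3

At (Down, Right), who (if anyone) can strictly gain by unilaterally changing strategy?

Alice at (Down, Right) earns -4; deviating to Up yields -2 — a strict improvement.
Bob earns -3; deviating to Left yields 3 — a strict improvement.
Both Alice and Bob have strictly profitable deviations.

Both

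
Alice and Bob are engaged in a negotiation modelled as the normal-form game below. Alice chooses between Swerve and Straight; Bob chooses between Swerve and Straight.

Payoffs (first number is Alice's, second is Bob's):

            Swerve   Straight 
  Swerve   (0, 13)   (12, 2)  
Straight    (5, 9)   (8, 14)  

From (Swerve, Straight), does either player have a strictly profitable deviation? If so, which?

Alice at (Swerve, Straight) earns 12; deviating to Straight yields 8 — not better.
Bob earns 2; deviating to Swerve yields 13 — a strict improvement.
Only Bob has a strictly profitable deviation.

Bob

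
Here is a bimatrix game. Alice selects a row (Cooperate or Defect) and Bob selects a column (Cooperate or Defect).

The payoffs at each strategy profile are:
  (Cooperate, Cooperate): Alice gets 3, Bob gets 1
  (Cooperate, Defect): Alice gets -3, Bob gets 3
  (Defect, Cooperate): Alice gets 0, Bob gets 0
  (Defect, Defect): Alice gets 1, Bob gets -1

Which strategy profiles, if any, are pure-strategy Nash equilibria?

(Cooperate, Cooperate): Bob prefers Defect (3 > 1) — not an equilibrium.
(Cooperate, Defect): Alice prefers Defect (1 > -3) — not an equilibrium.
(Defect, Cooperate): Alice prefers Cooperate (3 > 0) — not an equilibrium.
(Defect, Defect): Bob prefers Cooperate (0 > -1) — not an equilibrium.

none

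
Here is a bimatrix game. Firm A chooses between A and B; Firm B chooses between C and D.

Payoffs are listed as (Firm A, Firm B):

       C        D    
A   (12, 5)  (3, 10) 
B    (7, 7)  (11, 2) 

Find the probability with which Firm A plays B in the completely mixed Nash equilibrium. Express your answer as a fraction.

1/2

Let r be the probability that Firm A plays A. In a completely mixed equilibrium, Firm B must be indifferent between C and D.
Firm B's expected payoff from C is 5r + 7(1−r); from D it is 10r + 2(1−r).
Setting these equal: −2r + 7 = 8r + 2, so r = 1/2.
Therefore Firm A plays B with probability 1 − 1/2 = 1/2.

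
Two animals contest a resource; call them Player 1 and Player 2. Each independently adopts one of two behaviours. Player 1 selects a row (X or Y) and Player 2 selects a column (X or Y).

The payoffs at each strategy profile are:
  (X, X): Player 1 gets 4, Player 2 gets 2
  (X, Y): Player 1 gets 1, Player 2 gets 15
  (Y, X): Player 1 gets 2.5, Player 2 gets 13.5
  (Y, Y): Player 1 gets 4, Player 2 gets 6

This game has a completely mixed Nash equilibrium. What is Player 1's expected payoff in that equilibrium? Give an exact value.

3

First find q, the probability Player 2 plays X, from Player 1's indifference between X and Y: 4q + (1−q) = 2.5q + 4(1−q), giving q = 2/3.
Since Player 1 is indifferent in equilibrium, Player 1's expected payoff equals the payoff from either row against (2/3, 1/3). Using X: 4(2/3) + (1/3) = 3.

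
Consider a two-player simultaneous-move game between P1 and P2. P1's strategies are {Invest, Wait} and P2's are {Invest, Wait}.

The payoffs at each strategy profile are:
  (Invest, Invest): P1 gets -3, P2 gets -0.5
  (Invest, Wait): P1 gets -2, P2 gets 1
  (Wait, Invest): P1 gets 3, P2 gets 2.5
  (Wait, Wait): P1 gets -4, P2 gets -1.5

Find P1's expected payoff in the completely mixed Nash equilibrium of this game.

First find y, the probability P2 plays Invest, from P1's indifference between Invest and Wait: −3y − 2(1−y) = 3y − 4(1−y), giving y = 1/4.
Since P1 is indifferent in equilibrium, P1's expected payoff equals the payoff from either row against (1/4, 3/4). Using Invest: −3(1/4) − 2(3/4) = -9/4.

-9/4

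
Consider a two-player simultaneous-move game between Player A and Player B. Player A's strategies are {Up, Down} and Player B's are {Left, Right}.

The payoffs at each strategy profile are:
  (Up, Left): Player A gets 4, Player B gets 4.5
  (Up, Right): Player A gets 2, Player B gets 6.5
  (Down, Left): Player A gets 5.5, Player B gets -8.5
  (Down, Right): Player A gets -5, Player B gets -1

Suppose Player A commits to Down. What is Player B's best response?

Against Down, Player B earns -8.5 from Left and -1 from Right.
So Right is the best response.

Right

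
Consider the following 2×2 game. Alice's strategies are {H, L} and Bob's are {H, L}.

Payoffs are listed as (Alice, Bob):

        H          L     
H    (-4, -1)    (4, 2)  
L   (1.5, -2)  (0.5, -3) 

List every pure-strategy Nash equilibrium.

(H, H): Alice prefers L (1.5 > -4); Bob prefers L (2 > -1) — not an equilibrium.
(H, L): Alice gets 4 ≥ 0.5 from L, and Bob gets 2 ≥ -1 from H — Nash equilibrium.
(L, H): Alice gets 1.5 ≥ -4 from H, and Bob gets -2 ≥ -3 from L — Nash equilibrium.
(L, L): Alice prefers H (4 > 0.5); Bob prefers H (-2 > -3) — not an equilibrium.

(H, L) and (L, H)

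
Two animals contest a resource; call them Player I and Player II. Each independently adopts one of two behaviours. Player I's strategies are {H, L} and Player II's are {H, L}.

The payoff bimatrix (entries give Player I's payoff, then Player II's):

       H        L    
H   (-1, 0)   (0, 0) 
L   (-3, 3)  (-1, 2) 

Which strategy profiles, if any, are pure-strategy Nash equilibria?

(H, H) and (H, L)

(H, H): Player I gets -1 ≥ -3 from L, and Player II gets 0 ≥ 0 from L — Nash equilibrium.
(H, L): Player I gets 0 ≥ -1 from L, and Player II gets 0 ≥ 0 from H — Nash equilibrium.
(L, H): Player I prefers H (-1 > -3) — not an equilibrium.
(L, L): Player I prefers H (0 > -1); Player II prefers H (3 > 2) — not an equilibrium.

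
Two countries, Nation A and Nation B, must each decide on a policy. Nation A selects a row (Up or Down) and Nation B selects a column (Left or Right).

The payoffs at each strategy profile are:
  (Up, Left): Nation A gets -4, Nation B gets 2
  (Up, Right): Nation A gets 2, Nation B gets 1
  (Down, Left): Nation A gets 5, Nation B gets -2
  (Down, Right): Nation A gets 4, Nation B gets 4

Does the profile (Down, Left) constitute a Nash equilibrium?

At (Down, Left), Nation A earns 5; switching to Up would give -4, so Nation A has no profitable deviation.
Nation B earns -2; switching to Right would give 4, so Nation B would deviate.
Since at least one player can profitably deviate, this is not a Nash equilibrium.

No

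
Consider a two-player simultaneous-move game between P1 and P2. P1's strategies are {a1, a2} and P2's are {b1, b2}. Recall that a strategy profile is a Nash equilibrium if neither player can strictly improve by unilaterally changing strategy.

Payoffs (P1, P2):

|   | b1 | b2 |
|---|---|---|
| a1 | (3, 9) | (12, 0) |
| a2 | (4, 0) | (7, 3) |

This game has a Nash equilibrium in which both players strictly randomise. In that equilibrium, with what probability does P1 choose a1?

Let x be the probability that P1 plays a1. In a completely mixed equilibrium, P2 must be indifferent between b1 and b2.
P2's expected payoff from b1 is 9x; from b2 it is 3(1−x).
Setting these equal: 9x = −3x + 3, so x = 1/4.

1/4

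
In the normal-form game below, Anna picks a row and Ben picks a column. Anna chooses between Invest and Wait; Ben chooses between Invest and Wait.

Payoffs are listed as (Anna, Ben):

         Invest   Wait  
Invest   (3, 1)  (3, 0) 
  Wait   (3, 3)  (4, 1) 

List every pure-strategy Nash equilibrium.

(Invest, Invest): Anna gets 3 ≥ 3 from Wait, and Ben gets 1 ≥ 0 from Wait — Nash equilibrium.
(Invest, Wait): Anna prefers Wait (4 > 3); Ben prefers Invest (1 > 0) — not an equilibrium.
(Wait, Invest): Anna gets 3 ≥ 3 from Invest, and Ben gets 3 ≥ 1 from Wait — Nash equilibrium.
(Wait, Wait): Ben prefers Invest (3 > 1) — not an equilibrium.

(Invest, Invest) and (Wait, Invest)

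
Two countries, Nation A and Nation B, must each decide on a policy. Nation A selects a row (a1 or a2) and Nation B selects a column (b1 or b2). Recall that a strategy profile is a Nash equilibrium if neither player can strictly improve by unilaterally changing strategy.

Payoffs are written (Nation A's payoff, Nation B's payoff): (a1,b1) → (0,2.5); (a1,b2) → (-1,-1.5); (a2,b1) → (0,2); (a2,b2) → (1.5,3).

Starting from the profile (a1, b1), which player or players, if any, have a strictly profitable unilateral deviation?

Nation A at (a1, b1) earns 0; deviating to a2 yields 0 — not better.
Nation B earns 2.5; deviating to b2 yields -1.5 — not better.
Neither player can strictly improve; the profile is a Nash equilibrium.

Neither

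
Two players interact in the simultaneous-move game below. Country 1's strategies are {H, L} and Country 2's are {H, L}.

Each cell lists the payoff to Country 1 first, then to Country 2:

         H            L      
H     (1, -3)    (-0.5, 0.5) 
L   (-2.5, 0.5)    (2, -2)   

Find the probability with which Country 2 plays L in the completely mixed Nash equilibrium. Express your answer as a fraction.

7/12

Let y be the probability that Country 2 plays H. In a completely mixed equilibrium, Country 1 must be indifferent between H and L.
Country 1's expected payoff from H is y − 0.5(1−y); from L it is −2.5y + 2(1−y).
Setting these equal: 1.5y − 0.5 = −4.5y + 2, so y = 5/12.
Therefore Country 2 plays L with probability 1 − 5/12 = 7/12.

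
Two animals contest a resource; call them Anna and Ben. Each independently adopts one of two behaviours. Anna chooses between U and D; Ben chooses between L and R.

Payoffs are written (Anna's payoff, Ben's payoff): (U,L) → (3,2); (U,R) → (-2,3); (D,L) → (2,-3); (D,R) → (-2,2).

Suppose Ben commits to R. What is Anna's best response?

Against R, Anna earns -2 from U and -2 from D.
So either strategy is a best response.

either — both U and D are best responses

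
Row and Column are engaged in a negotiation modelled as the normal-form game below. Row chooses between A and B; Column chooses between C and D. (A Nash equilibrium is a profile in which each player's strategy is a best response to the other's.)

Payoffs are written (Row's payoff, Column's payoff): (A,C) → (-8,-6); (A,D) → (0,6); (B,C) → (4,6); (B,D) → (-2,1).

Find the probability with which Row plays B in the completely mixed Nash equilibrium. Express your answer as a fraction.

Let p be the probability that Row plays A. In a completely mixed equilibrium, Column must be indifferent between C and D.
Column's expected payoff from C is −6p + 6(1−p); from D it is 6p + (1−p).
Setting these equal: −12p + 6 = 5p + 1, so p = 5/17.
Therefore Row plays B with probability 1 − 5/17 = 12/17.

12/17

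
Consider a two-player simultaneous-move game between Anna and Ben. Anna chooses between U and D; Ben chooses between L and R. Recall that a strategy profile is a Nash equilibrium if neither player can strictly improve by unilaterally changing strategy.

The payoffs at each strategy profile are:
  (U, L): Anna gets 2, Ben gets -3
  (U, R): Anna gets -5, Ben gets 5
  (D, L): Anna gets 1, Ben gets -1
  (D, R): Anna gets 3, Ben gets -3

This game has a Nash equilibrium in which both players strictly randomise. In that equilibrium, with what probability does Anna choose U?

1/5

Let p be the probability that Anna plays U. In a completely mixed equilibrium, Ben must be indifferent between L and R.
Ben's expected payoff from L is −3p − (1−p); from R it is 5p − 3(1−p).
Setting these equal: −2p − 1 = 8p − 3, so p = 1/5.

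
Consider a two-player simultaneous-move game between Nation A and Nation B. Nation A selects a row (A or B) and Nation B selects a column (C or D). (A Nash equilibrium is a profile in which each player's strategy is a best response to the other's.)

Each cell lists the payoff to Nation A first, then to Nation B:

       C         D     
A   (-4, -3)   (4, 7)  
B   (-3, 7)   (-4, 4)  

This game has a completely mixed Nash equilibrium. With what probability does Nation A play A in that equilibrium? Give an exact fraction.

3/13

Let x be the probability that Nation A plays A. In a completely mixed equilibrium, Nation B must be indifferent between C and D.
Nation B's expected payoff from C is −3x + 7(1−x); from D it is 7x + 4(1−x).
Setting these equal: −10x + 7 = 3x + 4, so x = 3/13.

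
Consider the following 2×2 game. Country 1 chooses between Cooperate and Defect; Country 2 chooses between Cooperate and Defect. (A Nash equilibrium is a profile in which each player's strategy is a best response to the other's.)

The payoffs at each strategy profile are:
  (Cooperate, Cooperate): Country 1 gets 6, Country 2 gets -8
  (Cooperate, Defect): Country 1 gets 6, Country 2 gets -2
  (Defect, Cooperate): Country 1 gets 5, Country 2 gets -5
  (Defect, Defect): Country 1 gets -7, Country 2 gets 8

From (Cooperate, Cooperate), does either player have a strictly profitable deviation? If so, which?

Country 2

Country 1 at (Cooperate, Cooperate) earns 6; deviating to Defect yields 5 — not better.
Country 2 earns -8; deviating to Defect yields -2 — a strict improvement.
Only Country 2 has a strictly profitable deviation.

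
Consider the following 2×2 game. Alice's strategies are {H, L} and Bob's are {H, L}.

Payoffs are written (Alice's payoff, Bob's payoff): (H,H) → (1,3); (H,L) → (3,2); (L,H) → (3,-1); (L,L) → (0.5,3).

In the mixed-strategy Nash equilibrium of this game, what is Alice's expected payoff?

17/9

First find q, the probability Bob plays H, from Alice's indifference between H and L: q + 3(1−q) = 3q + 0.5(1−q), giving q = 5/9.
Since Alice is indifferent in equilibrium, Alice's expected payoff equals the payoff from either row against (5/9, 4/9). Using H: (5/9) + 3(4/9) = 17/9.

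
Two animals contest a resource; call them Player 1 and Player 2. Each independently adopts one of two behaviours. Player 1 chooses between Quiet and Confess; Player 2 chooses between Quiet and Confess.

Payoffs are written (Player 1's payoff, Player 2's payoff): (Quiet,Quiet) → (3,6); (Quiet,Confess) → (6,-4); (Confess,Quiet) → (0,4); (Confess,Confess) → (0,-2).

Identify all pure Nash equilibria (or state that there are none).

(Quiet, Quiet): Player 1 gets 3 ≥ 0 from Confess, and Player 2 gets 6 ≥ -4 from Confess — Nash equilibrium.
(Quiet, Confess): Player 2 prefers Quiet (6 > -4) — not an equilibrium.
(Confess, Quiet): Player 1 prefers Quiet (3 > 0) — not an equilibrium.
(Confess, Confess): Player 1 prefers Quiet (6 > 0); Player 2 prefers Quiet (4 > -2) — not an equilibrium.

(Quiet, Quiet)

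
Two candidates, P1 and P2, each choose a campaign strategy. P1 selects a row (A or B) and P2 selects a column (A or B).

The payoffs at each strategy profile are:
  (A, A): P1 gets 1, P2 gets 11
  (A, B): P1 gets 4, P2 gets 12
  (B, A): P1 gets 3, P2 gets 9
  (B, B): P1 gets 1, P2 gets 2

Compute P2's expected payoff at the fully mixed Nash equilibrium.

43/4

First find p, the probability P1 plays A, from P2's indifference between A and B: 11p + 9(1−p) = 12p + 2(1−p), giving p = 7/8.
Since P2 is indifferent in equilibrium, P2's expected payoff equals the payoff from either column against (7/8, 1/8). Using A: 11(7/8) + 9(1/8) = 43/4.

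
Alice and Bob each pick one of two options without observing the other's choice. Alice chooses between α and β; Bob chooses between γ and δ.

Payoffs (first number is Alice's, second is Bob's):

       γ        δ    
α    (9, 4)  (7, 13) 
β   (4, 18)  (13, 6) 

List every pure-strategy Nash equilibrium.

(α, γ): Bob prefers δ (13 > 4) — not an equilibrium.
(α, δ): Alice prefers β (13 > 7) — not an equilibrium.
(β, γ): Alice prefers α (9 > 4) — not an equilibrium.
(β, δ): Bob prefers γ (18 > 6) — not an equilibrium.

none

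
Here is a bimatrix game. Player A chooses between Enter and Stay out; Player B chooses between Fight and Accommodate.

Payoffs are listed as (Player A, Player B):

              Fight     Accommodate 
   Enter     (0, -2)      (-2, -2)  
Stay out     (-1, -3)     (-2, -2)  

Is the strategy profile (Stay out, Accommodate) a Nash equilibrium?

Yes

At (Stay out, Accommodate), Player A earns -2; switching to Enter would give -2, so Player A has no profitable deviation.
Player B earns -2; switching to Fight would give -3, so Player B has no profitable deviation.
Neither player can gain by a unilateral deviation, so this profile is a Nash equilibrium.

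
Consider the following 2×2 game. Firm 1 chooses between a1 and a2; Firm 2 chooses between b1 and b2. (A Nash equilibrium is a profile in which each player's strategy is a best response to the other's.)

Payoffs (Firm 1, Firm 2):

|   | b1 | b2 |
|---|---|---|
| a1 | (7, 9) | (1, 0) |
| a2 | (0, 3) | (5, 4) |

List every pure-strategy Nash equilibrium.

(a1, b1) and (a2, b2)

(a1, b1): Firm 1 gets 7 ≥ 0 from a2, and Firm 2 gets 9 ≥ 0 from b2 — Nash equilibrium.
(a1, b2): Firm 1 prefers a2 (5 > 1); Firm 2 prefers b1 (9 > 0) — not an equilibrium.
(a2, b1): Firm 1 prefers a1 (7 > 0); Firm 2 prefers b2 (4 > 3) — not an equilibrium.
(a2, b2): Firm 1 gets 5 ≥ 1 from a1, and Firm 2 gets 4 ≥ 3 from b1 — Nash equilibrium.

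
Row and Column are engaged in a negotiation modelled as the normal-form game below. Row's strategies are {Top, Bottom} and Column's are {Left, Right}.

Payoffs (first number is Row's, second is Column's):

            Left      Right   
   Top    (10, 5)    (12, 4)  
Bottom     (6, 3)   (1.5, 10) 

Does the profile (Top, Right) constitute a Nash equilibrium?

No

At (Top, Right), Row earns 12; switching to Bottom would give 1.5, so Row has no profitable deviation.
Column earns 4; switching to Left would give 5, so Column would deviate.
Since at least one player can profitably deviate, this is not a Nash equilibrium.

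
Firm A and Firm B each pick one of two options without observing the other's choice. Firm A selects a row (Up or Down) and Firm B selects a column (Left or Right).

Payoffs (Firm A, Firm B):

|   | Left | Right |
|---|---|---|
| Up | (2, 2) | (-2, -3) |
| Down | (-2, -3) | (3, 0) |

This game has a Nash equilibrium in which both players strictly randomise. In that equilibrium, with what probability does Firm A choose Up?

Let r be the probability that Firm A plays Up. In a completely mixed equilibrium, Firm B must be indifferent between Left and Right.
Firm B's expected payoff from Left is 2r − 3(1−r); from Right it is −3r.
Setting these equal: 5r − 3 = −3r, so r = 3/8.

3/8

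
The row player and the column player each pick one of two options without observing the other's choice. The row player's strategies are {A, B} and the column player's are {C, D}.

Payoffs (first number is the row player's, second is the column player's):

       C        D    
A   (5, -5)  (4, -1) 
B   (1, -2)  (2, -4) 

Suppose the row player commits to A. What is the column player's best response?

Against A, the column player earns -5 from C and -1 from D.
So D is the best response.

D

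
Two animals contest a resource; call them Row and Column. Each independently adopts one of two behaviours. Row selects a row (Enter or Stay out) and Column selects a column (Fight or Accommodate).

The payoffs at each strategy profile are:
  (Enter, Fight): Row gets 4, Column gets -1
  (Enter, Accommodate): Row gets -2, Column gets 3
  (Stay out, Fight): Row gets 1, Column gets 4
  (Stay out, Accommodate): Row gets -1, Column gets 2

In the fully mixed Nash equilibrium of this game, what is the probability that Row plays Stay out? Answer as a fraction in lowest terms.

2/3

Let p be the probability that Row plays Enter. In a completely mixed equilibrium, Column must be indifferent between Fight and Accommodate.
Column's expected payoff from Fight is −p + 4(1−p); from Accommodate it is 3p + 2(1−p).
Setting these equal: −5p + 4 = p + 2, so p = 1/3.
Therefore Row plays Stay out with probability 1 − 1/3 = 2/3.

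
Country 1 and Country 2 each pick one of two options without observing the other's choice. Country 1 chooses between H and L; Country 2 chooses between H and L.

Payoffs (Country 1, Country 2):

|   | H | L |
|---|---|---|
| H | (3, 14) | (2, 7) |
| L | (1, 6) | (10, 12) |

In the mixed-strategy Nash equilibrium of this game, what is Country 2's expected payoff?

First find p, the probability Country 1 plays H, from Country 2's indifference between H and L: 14p + 6(1−p) = 7p + 12(1−p), giving p = 6/13.
Since Country 2 is indifferent in equilibrium, Country 2's expected payoff equals the payoff from either column against (6/13, 7/13). Using H: 14(6/13) + 6(7/13) = 126/13.

126/13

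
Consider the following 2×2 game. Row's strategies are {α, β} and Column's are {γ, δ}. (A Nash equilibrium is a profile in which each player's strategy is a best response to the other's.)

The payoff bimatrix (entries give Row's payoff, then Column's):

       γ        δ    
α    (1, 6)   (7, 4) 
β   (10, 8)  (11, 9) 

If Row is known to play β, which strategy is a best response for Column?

Against β, Column earns 8 from γ and 9 from δ.
So δ is the best response.

δ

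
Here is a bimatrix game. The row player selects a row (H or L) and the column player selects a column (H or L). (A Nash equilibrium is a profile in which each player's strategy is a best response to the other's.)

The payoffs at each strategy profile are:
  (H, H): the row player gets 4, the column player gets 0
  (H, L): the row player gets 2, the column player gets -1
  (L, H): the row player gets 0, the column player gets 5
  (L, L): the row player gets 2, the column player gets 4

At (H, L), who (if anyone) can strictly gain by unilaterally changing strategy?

The row player at (H, L) earns 2; deviating to L yields 2 — not better.
The column player earns -1; deviating to H yields 0 — a strict improvement.
Only the column player has a strictly profitable deviation.

The column player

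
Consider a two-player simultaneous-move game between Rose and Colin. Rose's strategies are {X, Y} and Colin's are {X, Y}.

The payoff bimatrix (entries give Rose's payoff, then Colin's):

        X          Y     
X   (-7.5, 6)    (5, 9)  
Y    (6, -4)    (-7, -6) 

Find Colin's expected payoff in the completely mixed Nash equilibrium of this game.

0

First find x, the probability Rose plays X, from Colin's indifference between X and Y: 6x − 4(1−x) = 9x − 6(1−x), giving x = 2/5.
Since Colin is indifferent in equilibrium, Colin's expected payoff equals the payoff from either column against (2/5, 3/5). Using X: 6(2/5) − 4(3/5) = 0.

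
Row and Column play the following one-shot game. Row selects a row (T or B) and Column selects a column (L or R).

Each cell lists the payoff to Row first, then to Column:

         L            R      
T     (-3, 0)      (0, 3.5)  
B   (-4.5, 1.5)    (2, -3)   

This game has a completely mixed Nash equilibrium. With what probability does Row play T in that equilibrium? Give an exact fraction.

9/16

Let r be the probability that Row plays T. In a completely mixed equilibrium, Column must be indifferent between L and R.
Column's expected payoff from L is 1.5(1−r); from R it is 3.5r − 3(1−r).
Setting these equal: −1.5r + 1.5 = 6.5r − 3, so r = 9/16.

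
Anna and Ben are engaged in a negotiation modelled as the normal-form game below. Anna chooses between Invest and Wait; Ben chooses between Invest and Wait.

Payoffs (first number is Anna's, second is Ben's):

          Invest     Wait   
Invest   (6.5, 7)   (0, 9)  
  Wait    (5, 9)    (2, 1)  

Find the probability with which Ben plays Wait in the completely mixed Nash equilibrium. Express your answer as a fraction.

Let q be the probability that Ben plays Invest. In a completely mixed equilibrium, Anna must be indifferent between Invest and Wait.
Anna's expected payoff from Invest is 6.5q; from Wait it is 5q + 2(1−q).
Setting these equal: 6.5q = 3q + 2, so q = 4/7.
Therefore Ben plays Wait with probability 1 − 4/7 = 3/7.

3/7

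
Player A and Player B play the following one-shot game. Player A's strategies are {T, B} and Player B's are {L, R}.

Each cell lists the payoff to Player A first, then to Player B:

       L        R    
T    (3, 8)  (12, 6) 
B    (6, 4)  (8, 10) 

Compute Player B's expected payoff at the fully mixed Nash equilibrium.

7

First find x, the probability Player A plays T, from Player B's indifference between L and R: 8x + 4(1−x) = 6x + 10(1−x), giving x = 3/4.
Since Player B is indifferent in equilibrium, Player B's expected payoff equals the payoff from either column against (3/4, 1/4). Using L: 8(3/4) + 4(1/4) = 7.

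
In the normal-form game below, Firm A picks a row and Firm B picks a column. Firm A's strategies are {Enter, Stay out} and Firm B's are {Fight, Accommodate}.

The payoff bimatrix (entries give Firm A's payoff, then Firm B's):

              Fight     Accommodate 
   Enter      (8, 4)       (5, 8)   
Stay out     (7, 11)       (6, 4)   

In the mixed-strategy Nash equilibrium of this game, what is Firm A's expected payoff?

First find q, the probability Firm B plays Fight, from Firm A's indifference between Enter and Stay out: 8q + 5(1−q) = 7q + 6(1−q), giving q = 1/2.
Since Firm A is indifferent in equilibrium, Firm A's expected payoff equals the payoff from either row against (1/2, 1/2). Using Enter: 8(1/2) + 5(1/2) = 13/2.

13/2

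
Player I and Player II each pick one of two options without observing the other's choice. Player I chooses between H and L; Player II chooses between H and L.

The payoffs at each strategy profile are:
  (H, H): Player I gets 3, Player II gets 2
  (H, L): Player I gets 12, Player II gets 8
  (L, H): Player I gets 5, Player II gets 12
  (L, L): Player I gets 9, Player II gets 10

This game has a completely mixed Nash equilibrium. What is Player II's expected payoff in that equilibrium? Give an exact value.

19/2

First find x, the probability Player I plays H, from Player II's indifference between H and L: 2x + 12(1−x) = 8x + 10(1−x), giving x = 1/4.
Since Player II is indifferent in equilibrium, Player II's expected payoff equals the payoff from either column against (1/4, 3/4). Using H: 2(1/4) + 12(3/4) = 19/2.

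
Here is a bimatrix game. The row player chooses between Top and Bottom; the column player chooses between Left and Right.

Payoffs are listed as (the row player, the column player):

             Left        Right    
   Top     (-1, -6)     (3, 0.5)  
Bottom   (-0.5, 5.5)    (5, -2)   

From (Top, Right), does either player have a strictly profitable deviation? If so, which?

The row player

The row player at (Top, Right) earns 3; deviating to Bottom yields 5 — a strict improvement.
The column player earns 0.5; deviating to Left yields -6 — not better.
Only the row player has a strictly profitable deviation.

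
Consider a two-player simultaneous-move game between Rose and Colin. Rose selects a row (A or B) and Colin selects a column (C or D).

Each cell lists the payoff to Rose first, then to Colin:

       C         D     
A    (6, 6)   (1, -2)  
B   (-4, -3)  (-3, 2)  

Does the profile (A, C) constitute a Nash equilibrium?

Yes

At (A, C), Rose earns 6; switching to B would give -4, so Rose has no profitable deviation.
Colin earns 6; switching to D would give -2, so Colin has no profitable deviation.
Neither player can gain by a unilateral deviation, so this profile is a Nash equilibrium.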